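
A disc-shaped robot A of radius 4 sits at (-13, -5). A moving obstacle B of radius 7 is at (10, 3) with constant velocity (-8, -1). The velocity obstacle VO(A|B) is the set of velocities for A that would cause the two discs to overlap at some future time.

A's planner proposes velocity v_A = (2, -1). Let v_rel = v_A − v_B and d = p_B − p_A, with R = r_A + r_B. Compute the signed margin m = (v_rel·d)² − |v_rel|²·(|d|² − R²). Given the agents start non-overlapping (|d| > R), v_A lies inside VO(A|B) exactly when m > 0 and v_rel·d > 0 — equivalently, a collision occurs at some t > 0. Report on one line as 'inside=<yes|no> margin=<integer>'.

d = (23, 8),  |d|² = 593;  R = 4+7 = 11,  c = 593−11² = 472
v_rel = (10, 0),  |v_rel|² = 100;  v_rel·d = (10)·(23) + (0)·(8) = 230
100·t² − 460·t + 472 = 0  ⇒  m = 230² − 100·472 = 5700
m = 5700 > 0,  v_rel·d = 230 > 0  ⇒  inside

inside=yes margin=5700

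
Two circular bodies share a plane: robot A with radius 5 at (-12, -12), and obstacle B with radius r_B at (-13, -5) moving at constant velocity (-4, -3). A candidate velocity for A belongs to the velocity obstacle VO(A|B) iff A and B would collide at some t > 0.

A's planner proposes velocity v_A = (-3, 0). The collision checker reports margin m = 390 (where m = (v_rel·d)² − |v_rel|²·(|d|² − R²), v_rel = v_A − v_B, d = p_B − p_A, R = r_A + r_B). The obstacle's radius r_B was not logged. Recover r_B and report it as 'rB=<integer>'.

m = 390
d = (-1, 7);  v_rel = (1, 3),  |v_rel|² = 10
v_rel×d = (1)·(7) − (3)·(-1) = 10
since m = R²·10 − 10²:  R² = (100 + 390) / 10 = 49
R = √49 = 7  ⇒  r_B = 7 − 5 = 2

rB=2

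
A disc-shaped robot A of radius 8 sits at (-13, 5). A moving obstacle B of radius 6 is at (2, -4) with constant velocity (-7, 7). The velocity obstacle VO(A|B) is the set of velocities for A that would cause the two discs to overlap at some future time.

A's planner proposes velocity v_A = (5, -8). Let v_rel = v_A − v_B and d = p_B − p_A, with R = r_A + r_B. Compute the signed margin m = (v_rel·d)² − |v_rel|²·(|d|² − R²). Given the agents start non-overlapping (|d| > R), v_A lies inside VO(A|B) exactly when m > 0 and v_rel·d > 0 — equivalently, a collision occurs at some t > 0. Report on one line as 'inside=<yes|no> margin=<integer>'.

d = (15, -9),  |d|² = 306;  R = 8+6 = 14,  c = 306−14² = 110
v_rel = (12, -15),  |v_rel|² = 369;  v_rel·d = (12)·(15) + (-15)·(-9) = 315
369·t² − 630·t + 110 = 0  ⇒  m = 315² − 369·110 = 58635
m = 58635 > 0,  v_rel·d = 315 > 0  ⇒  inside

inside=yes margin=58635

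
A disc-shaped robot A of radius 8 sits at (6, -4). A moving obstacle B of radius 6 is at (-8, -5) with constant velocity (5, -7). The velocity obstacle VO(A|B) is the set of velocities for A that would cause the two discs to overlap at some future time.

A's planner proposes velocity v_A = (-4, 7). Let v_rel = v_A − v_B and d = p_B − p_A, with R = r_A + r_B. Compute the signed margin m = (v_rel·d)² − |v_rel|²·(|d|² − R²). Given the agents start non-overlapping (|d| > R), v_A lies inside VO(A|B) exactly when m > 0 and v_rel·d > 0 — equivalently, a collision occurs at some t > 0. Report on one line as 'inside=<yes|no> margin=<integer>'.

d = (-14, -1),  |d|² = 197;  R = 8+6 = 14,  c = 197−14² = 1
v_rel = (-9, 14),  |v_rel|² = 277;  v_rel·d = (-9)·(-14) + (14)·(-1) = 112
277·t² − 224·t + 1 = 0  ⇒  m = 112² − 277·1 = 12267
m = 12267 > 0,  v_rel·d = 112 > 0  ⇒  inside

inside=yes margin=12267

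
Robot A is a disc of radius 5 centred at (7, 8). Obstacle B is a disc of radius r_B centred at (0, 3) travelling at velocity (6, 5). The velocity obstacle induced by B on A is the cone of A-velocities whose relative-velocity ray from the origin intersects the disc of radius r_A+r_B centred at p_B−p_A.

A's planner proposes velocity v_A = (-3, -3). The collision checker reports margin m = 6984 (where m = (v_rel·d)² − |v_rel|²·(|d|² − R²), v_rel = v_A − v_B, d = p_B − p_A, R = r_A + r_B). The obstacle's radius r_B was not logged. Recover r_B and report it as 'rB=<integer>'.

m = 6984
d = (-7, -5);  v_rel = (-9, -8),  |v_rel|² = 145
v_rel×d = (-9)·(-5) − (-8)·(-7) = -11
since m = R²·145 − (-11)²:  R² = (121 + 6984) / 145 = 49
R = √49 = 7  ⇒  r_B = 7 − 5 = 2

rB=2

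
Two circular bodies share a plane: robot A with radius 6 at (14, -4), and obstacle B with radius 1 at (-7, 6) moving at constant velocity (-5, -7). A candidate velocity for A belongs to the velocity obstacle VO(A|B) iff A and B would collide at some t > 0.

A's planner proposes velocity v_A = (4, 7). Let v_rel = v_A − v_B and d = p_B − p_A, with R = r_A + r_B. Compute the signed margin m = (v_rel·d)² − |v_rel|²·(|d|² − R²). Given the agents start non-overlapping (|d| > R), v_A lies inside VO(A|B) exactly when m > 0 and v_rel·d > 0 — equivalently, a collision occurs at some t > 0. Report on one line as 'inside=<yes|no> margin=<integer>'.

d = (-21, 10),  |d|² = 541;  R = 6+1 = 7,  c = 541−7² = 492
v_rel = (9, 14),  |v_rel|² = 277;  v_rel·d = (9)·(-21) + (14)·(10) = -49
277·t² + 98·t + 492 = 0  ⇒  m = (-49)² − 277·492 = -133883
m = -133883 < 0,  v_rel·d = -49 < 0  ⇒  outside

inside=no margin=-133883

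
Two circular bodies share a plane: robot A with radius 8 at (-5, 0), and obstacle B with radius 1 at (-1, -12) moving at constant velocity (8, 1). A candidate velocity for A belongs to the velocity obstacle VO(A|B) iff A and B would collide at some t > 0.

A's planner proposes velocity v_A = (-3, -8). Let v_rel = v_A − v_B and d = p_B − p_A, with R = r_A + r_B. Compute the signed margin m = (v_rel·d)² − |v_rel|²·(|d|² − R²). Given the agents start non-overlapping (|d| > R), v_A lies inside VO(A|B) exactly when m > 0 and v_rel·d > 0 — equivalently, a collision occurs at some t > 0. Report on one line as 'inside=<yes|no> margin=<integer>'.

d = (4, -12),  |d|² = 160;  R = 8+1 = 9,  c = 160−9² = 79
v_rel = (-11, -9),  |v_rel|² = 202;  v_rel·d = (-11)·(4) + (-9)·(-12) = 64
202·t² − 128·t + 79 = 0  ⇒  m = 64² − 202·79 = -11862
m = -11862 < 0,  v_rel·d = 64 > 0  ⇒  outside

inside=no margin=-11862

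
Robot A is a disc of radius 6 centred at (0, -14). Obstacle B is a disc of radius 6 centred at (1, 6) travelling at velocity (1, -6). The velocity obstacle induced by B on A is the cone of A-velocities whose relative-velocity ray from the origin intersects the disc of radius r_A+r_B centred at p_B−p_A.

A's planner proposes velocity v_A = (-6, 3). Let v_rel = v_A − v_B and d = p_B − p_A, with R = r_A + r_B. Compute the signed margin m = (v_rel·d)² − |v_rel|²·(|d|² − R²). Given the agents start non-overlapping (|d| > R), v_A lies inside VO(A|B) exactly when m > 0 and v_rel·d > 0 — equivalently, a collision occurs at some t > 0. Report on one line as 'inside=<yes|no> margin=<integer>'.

d = (1, 20),  |d|² = 401;  R = 6+6 = 12,  c = 401−12² = 257
v_rel = (-7, 9),  |v_rel|² = 130;  v_rel·d = (-7)·(1) + (9)·(20) = 173
130·t² − 346·t + 257 = 0  ⇒  m = 173² − 130·257 = -3481
m = -3481 < 0,  v_rel·d = 173 > 0  ⇒  outside

inside=no margin=-3481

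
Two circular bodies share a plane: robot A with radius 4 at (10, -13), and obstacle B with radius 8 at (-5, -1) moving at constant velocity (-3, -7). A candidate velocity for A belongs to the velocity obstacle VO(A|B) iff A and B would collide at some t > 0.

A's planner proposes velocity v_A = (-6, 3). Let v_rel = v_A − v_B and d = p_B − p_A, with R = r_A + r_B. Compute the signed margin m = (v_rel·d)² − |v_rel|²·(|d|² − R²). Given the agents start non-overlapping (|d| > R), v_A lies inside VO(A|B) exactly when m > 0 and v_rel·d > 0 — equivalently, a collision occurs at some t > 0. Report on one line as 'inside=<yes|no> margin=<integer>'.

d = (-15, 12),  |d|² = 369;  R = 4+8 = 12,  c = 369−12² = 225
v_rel = (-3, 10),  |v_rel|² = 109;  v_rel·d = (-3)·(-15) + (10)·(12) = 165
109·t² − 330·t + 225 = 0  ⇒  m = 165² − 109·225 = 2700
m = 2700 > 0,  v_rel·d = 165 > 0  ⇒  inside

inside=yes margin=2700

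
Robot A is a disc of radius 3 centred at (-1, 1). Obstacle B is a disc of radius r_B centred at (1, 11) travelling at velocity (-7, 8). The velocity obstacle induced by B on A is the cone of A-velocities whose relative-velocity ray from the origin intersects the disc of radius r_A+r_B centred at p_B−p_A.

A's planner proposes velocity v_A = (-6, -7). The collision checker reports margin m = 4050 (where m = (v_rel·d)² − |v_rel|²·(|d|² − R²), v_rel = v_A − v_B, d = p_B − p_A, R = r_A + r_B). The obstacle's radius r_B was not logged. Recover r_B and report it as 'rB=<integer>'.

m = 4050
d = (2, 10);  v_rel = (1, -15),  |v_rel|² = 226
v_rel×d = (1)·(10) − (-15)·(2) = 40
since m = R²·226 − 40²:  R² = (1600 + 4050) / 226 = 25
R = √25 = 5  ⇒  r_B = 5 − 3 = 2

rB=2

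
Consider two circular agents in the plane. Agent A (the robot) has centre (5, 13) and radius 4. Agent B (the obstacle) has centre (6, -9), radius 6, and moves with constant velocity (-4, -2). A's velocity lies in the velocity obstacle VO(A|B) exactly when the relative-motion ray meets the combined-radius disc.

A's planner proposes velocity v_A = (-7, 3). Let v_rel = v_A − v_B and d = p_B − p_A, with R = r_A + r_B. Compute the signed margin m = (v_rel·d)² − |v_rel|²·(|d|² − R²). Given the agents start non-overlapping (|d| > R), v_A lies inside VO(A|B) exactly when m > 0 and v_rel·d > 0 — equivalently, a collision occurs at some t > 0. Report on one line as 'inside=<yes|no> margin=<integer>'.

d = (1, -22),  |d|² = 485;  R = 4+6 = 10,  c = 485−10² = 385
v_rel = (-3, 5),  |v_rel|² = 34;  v_rel·d = (-3)·(1) + (5)·(-22) = -113
34·t² + 226·t + 385 = 0  ⇒  m = (-113)² − 34·385 = -321
m = -321 < 0,  v_rel·d = -113 < 0  ⇒  outside

inside=no margin=-321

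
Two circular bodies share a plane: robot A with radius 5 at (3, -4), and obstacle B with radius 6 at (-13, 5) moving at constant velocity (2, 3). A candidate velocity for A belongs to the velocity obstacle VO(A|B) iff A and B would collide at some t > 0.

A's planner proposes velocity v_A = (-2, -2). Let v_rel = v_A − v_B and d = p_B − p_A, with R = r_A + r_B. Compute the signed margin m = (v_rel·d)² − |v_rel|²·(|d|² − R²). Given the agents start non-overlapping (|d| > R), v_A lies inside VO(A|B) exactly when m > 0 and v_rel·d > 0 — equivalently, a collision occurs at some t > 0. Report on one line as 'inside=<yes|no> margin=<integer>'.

d = (-16, 9),  |d|² = 337;  R = 5+6 = 11,  c = 337−11² = 216
v_rel = (-4, -5),  |v_rel|² = 41;  v_rel·d = (-4)·(-16) + (-5)·(9) = 19
41·t² − 38·t + 216 = 0  ⇒  m = 19² − 41·216 = -8495
m = -8495 < 0,  v_rel·d = 19 > 0  ⇒  outside

inside=no margin=-8495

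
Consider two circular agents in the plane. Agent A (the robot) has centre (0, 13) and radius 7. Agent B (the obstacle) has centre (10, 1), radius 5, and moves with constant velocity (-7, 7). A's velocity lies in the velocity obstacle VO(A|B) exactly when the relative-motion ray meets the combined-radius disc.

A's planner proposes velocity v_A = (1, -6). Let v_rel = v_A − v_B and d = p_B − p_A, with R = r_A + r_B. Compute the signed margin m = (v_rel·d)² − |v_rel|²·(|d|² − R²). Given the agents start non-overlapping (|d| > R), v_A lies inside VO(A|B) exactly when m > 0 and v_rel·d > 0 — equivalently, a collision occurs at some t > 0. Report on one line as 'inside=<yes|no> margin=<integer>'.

d = (10, -12),  |d|² = 244;  R = 7+5 = 12,  c = 244−12² = 100
v_rel = (8, -13),  |v_rel|² = 233;  v_rel·d = (8)·(10) + (-13)·(-12) = 236
233·t² − 472·t + 100 = 0  ⇒  m = 236² − 233·100 = 32396
m = 32396 > 0,  v_rel·d = 236 > 0  ⇒  inside

inside=yes margin=32396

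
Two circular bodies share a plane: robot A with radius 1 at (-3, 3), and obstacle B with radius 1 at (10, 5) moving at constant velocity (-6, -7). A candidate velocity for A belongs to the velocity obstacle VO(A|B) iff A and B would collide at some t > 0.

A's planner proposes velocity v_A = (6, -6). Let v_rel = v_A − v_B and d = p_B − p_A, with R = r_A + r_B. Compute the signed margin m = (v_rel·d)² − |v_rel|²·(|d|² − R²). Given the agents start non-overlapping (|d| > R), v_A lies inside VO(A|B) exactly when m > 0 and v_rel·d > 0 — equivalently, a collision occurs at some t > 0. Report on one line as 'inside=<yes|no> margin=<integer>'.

d = (13, 2),  |d|² = 173;  R = 1+1 = 2,  c = 173−2² = 169
v_rel = (12, 1),  |v_rel|² = 145;  v_rel·d = (12)·(13) + (1)·(2) = 158
145·t² − 316·t + 169 = 0  ⇒  m = 158² − 145·169 = 459
m = 459 > 0,  v_rel·d = 158 > 0  ⇒  inside

inside=yes margin=459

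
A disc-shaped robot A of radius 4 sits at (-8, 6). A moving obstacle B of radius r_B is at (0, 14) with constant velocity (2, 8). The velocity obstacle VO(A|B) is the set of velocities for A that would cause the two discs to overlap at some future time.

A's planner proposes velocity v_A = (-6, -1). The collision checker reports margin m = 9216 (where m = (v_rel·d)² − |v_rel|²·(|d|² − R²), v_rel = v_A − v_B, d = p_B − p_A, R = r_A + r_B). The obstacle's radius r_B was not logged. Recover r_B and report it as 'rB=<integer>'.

m = 9216
d = (8, 8);  v_rel = (-8, -9),  |v_rel|² = 145
v_rel×d = (-8)·(8) − (-9)·(8) = 8
since m = R²·145 − 8²:  R² = (64 + 9216) / 145 = 64
R = √64 = 8  ⇒  r_B = 8 − 4 = 4

rB=4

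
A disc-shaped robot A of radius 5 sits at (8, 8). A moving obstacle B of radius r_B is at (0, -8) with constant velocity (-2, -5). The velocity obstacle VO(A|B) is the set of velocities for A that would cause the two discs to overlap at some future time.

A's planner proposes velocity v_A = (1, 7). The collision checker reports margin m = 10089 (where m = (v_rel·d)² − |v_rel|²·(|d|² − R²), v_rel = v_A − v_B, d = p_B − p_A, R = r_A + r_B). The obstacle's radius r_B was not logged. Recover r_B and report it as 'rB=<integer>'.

m = 10089
d = (-8, -16);  v_rel = (3, 12),  |v_rel|² = 153
v_rel×d = (3)·(-16) − (12)·(-8) = 48
since m = R²·153 − 48²:  R² = (2304 + 10089) / 153 = 81
R = √81 = 9  ⇒  r_B = 9 − 5 = 4

rB=4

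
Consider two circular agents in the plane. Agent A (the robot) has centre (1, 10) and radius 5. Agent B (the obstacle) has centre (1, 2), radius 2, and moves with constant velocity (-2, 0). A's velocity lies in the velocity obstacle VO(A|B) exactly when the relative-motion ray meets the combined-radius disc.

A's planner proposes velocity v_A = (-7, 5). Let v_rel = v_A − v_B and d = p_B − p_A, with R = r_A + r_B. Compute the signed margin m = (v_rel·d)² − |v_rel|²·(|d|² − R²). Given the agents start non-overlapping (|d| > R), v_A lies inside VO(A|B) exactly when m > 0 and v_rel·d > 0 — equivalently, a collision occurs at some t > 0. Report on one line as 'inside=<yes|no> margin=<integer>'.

d = (0, -8),  |d|² = 64;  R = 5+2 = 7,  c = 64−7² = 15
v_rel = (-5, 5),  |v_rel|² = 50;  v_rel·d = (-5)·(0) + (5)·(-8) = -40
50·t² + 80·t + 15 = 0  ⇒  m = (-40)² − 50·15 = 850
m = 850 > 0,  v_rel·d = -40 < 0  ⇒  outside

inside=no margin=850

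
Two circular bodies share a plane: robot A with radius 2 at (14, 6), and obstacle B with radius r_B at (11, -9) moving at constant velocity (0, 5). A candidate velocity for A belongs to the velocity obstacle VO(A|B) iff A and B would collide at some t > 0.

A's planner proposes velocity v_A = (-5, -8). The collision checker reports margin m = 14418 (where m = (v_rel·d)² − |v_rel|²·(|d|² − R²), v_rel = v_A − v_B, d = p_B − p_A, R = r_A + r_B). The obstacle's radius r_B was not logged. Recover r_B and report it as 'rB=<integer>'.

m = 14418
d = (-3, -15);  v_rel = (-5, -13),  |v_rel|² = 194
v_rel×d = (-5)·(-15) − (-13)·(-3) = 36
since m = R²·194 − 36²:  R² = (1296 + 14418) / 194 = 81
R = √81 = 9  ⇒  r_B = 9 − 2 = 7

rB=7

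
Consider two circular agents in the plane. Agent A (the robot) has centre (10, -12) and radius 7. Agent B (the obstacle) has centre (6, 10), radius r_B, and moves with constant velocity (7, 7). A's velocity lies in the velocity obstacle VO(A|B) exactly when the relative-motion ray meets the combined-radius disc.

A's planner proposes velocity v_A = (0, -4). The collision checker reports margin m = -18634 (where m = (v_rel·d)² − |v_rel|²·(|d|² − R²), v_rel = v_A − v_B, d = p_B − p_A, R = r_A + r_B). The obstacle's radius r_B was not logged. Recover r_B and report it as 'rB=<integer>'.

m = -18634
d = (-4, 22);  v_rel = (-7, -11),  |v_rel|² = 170
v_rel×d = (-7)·(22) − (-11)·(-4) = -198
since m = R²·170 − (-198)²:  R² = (39204 + -18634) / 170 = 121
R = √121 = 11  ⇒  r_B = 11 − 7 = 4

rB=4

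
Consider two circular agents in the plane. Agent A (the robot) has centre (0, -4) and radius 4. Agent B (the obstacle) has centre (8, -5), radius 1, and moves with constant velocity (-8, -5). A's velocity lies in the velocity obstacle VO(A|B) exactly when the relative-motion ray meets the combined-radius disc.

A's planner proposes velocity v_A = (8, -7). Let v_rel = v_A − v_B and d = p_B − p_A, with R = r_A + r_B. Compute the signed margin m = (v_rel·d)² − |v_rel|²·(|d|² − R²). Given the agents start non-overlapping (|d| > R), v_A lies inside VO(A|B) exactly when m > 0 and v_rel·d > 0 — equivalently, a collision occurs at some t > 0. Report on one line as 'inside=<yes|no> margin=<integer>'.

d = (8, -1),  |d|² = 65;  R = 4+1 = 5,  c = 65−5² = 40
v_rel = (16, -2),  |v_rel|² = 260;  v_rel·d = (16)·(8) + (-2)·(-1) = 130
260·t² − 260·t + 40 = 0  ⇒  m = 130² − 260·40 = 6500
m = 6500 > 0,  v_rel·d = 130 > 0  ⇒  inside

inside=yes margin=6500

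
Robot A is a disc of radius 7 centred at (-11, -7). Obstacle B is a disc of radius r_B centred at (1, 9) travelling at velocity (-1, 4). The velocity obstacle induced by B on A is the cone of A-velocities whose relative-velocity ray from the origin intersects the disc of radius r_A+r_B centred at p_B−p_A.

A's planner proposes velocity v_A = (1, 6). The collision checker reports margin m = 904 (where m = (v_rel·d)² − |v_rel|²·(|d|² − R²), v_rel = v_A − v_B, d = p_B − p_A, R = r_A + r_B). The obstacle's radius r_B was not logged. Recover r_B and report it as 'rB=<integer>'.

m = 904
d = (12, 16);  v_rel = (2, 2),  |v_rel|² = 8
v_rel×d = (2)·(16) − (2)·(12) = 8
since m = R²·8 − 8²:  R² = (64 + 904) / 8 = 121
R = √121 = 11  ⇒  r_B = 11 − 7 = 4

rB=4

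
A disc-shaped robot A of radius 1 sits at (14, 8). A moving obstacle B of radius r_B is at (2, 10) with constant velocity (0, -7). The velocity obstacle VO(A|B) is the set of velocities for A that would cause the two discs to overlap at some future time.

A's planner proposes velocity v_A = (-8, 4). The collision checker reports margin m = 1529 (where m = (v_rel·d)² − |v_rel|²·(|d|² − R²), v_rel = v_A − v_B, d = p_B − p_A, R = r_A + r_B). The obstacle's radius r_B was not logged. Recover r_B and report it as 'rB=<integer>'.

m = 1529
d = (-12, 2);  v_rel = (-8, 11),  |v_rel|² = 185
v_rel×d = (-8)·(2) − (11)·(-12) = 116
since m = R²·185 − 116²:  R² = (13456 + 1529) / 185 = 81
R = √81 = 9  ⇒  r_B = 9 − 1 = 8

rB=8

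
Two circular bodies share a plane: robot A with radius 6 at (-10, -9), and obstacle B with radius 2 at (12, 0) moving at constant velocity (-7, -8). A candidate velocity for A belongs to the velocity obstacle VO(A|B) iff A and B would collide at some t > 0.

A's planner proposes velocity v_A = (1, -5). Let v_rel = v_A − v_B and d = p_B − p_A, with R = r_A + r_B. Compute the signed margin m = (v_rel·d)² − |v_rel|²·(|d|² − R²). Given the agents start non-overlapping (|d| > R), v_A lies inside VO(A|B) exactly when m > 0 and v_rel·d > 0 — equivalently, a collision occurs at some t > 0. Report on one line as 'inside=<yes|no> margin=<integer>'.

d = (22, 9),  |d|² = 565;  R = 6+2 = 8,  c = 565−8² = 501
v_rel = (8, 3),  |v_rel|² = 73;  v_rel·d = (8)·(22) + (3)·(9) = 203
73·t² − 406·t + 501 = 0  ⇒  m = 203² − 73·501 = 4636
m = 4636 > 0,  v_rel·d = 203 > 0  ⇒  inside

inside=yes margin=4636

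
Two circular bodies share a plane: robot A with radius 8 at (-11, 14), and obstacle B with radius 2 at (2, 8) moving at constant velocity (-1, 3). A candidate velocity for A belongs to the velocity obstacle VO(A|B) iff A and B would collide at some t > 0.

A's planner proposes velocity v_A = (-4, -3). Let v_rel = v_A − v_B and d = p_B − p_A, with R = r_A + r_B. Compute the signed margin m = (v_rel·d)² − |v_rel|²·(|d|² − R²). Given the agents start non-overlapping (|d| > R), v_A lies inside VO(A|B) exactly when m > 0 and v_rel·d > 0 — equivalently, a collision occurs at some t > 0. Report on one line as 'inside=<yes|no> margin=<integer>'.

d = (13, -6),  |d|² = 205;  R = 8+2 = 10,  c = 205−10² = 105
v_rel = (-3, -6),  |v_rel|² = 45;  v_rel·d = (-3)·(13) + (-6)·(-6) = -3
45·t² + 6·t + 105 = 0  ⇒  m = (-3)² − 45·105 = -4716
m = -4716 < 0,  v_rel·d = -3 < 0  ⇒  outside

inside=no margin=-4716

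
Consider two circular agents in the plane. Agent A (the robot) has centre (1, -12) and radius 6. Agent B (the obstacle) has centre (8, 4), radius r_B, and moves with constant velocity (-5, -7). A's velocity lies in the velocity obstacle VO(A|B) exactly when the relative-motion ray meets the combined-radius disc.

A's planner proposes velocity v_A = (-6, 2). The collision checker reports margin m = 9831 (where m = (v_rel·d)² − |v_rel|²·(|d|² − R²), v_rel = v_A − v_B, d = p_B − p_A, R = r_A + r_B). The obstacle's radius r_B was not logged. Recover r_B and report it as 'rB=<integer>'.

m = 9831
d = (7, 16);  v_rel = (-1, 9),  |v_rel|² = 82
v_rel×d = (-1)·(16) − (9)·(7) = -79
since m = R²·82 − (-79)²:  R² = (6241 + 9831) / 82 = 196
R = √196 = 14  ⇒  r_B = 14 − 6 = 8

rB=8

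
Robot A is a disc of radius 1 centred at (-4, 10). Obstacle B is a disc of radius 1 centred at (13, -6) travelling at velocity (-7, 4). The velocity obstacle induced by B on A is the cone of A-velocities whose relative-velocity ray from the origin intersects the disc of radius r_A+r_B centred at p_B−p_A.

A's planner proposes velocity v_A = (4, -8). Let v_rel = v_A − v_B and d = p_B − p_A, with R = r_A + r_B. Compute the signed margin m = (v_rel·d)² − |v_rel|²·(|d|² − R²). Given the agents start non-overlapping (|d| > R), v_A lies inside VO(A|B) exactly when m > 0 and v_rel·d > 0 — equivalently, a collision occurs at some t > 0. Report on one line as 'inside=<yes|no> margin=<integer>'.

d = (17, -16),  |d|² = 545;  R = 1+1 = 2,  c = 545−2² = 541
v_rel = (11, -12),  |v_rel|² = 265;  v_rel·d = (11)·(17) + (-12)·(-16) = 379
265·t² − 758·t + 541 = 0  ⇒  m = 379² − 265·541 = 276
m = 276 > 0,  v_rel·d = 379 > 0  ⇒  inside

inside=yes margin=276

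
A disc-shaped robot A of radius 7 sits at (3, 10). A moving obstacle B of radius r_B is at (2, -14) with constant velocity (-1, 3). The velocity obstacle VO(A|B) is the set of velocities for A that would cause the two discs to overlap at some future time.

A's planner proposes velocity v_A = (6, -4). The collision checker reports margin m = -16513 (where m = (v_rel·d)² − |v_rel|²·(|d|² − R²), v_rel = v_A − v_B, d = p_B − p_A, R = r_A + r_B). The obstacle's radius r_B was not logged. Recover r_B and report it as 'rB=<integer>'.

m = -16513
d = (-1, -24);  v_rel = (7, -7),  |v_rel|² = 98
v_rel×d = (7)·(-24) − (-7)·(-1) = -175
since m = R²·98 − (-175)²:  R² = (30625 + -16513) / 98 = 144
R = √144 = 12  ⇒  r_B = 12 − 7 = 5

rB=5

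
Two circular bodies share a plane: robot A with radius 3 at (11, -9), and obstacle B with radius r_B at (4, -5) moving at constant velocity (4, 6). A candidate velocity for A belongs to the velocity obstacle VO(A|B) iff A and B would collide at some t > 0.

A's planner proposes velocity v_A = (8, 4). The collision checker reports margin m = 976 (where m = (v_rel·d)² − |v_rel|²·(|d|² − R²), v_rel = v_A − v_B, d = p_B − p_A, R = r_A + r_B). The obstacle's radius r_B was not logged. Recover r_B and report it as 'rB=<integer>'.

m = 976
d = (-7, 4);  v_rel = (4, -2),  |v_rel|² = 20
v_rel×d = (4)·(4) − (-2)·(-7) = 2
since m = R²·20 − 2²:  R² = (4 + 976) / 20 = 49
R = √49 = 7  ⇒  r_B = 7 − 3 = 4

rB=4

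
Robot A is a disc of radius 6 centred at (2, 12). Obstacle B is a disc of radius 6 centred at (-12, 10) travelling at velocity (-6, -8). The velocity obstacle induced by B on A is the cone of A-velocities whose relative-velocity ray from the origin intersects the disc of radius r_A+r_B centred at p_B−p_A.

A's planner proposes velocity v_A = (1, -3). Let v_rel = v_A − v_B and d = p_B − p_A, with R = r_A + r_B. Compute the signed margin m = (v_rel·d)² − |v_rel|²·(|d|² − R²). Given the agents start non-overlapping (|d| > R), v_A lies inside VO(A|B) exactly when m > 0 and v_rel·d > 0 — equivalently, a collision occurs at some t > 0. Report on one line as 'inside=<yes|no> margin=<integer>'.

d = (-14, -2),  |d|² = 200;  R = 6+6 = 12,  c = 200−12² = 56
v_rel = (7, 5),  |v_rel|² = 74;  v_rel·d = (7)·(-14) + (5)·(-2) = -108
74·t² + 216·t + 56 = 0  ⇒  m = (-108)² − 74·56 = 7520
m = 7520 > 0,  v_rel·d = -108 < 0  ⇒  outside

inside=no margin=7520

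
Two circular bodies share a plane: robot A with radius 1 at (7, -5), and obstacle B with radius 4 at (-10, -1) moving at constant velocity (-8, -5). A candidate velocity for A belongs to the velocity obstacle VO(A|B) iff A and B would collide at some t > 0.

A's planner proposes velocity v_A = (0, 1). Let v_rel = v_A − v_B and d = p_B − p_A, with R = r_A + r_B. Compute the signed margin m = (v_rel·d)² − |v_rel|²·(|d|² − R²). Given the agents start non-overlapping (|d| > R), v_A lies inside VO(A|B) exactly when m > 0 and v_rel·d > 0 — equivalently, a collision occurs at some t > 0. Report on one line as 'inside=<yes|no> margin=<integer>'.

d = (-17, 4),  |d|² = 305;  R = 1+4 = 5,  c = 305−5² = 280
v_rel = (8, 6),  |v_rel|² = 100;  v_rel·d = (8)·(-17) + (6)·(4) = -112
100·t² + 224·t + 280 = 0  ⇒  m = (-112)² − 100·280 = -15456
m = -15456 < 0,  v_rel·d = -112 < 0  ⇒  outside

inside=no margin=-15456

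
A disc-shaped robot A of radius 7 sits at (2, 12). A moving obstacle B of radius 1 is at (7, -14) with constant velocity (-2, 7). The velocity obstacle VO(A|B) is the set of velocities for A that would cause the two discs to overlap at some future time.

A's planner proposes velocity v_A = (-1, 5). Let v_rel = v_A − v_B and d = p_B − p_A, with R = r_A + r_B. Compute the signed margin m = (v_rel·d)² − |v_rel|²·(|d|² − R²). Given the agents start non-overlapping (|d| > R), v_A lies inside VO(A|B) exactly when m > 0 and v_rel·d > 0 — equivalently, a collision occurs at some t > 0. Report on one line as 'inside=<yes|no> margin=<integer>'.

d = (5, -26),  |d|² = 701;  R = 7+1 = 8,  c = 701−8² = 637
v_rel = (1, -2),  |v_rel|² = 5;  v_rel·d = (1)·(5) + (-2)·(-26) = 57
5·t² − 114·t + 637 = 0  ⇒  m = 57² − 5·637 = 64
m = 64 > 0,  v_rel·d = 57 > 0  ⇒  inside

inside=yes margin=64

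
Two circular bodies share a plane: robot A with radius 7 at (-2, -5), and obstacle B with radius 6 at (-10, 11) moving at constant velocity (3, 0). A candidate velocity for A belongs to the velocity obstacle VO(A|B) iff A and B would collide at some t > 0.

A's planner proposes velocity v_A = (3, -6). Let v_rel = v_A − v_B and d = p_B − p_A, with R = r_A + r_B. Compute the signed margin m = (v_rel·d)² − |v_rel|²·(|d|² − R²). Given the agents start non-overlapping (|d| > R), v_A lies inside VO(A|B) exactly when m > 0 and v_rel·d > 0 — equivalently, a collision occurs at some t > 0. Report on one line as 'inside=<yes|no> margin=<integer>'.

d = (-8, 16),  |d|² = 320;  R = 7+6 = 13,  c = 320−13² = 151
v_rel = (0, -6),  |v_rel|² = 36;  v_rel·d = (0)·(-8) + (-6)·(16) = -96
36·t² + 192·t + 151 = 0  ⇒  m = (-96)² − 36·151 = 3780
m = 3780 > 0,  v_rel·d = -96 < 0  ⇒  outside

inside=no margin=3780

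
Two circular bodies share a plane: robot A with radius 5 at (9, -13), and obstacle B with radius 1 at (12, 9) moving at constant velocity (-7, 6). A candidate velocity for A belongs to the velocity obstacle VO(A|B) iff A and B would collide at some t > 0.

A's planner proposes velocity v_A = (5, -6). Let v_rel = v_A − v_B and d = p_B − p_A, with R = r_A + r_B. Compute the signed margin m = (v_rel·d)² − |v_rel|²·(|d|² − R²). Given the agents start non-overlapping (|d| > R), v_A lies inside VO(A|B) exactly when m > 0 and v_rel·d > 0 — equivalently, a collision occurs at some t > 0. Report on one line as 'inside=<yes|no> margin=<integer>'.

d = (3, 22),  |d|² = 493;  R = 5+1 = 6,  c = 493−6² = 457
v_rel = (12, -12),  |v_rel|² = 288;  v_rel·d = (12)·(3) + (-12)·(22) = -228
288·t² + 456·t + 457 = 0  ⇒  m = (-228)² − 288·457 = -79632
m = -79632 < 0,  v_rel·d = -228 < 0  ⇒  outside

inside=no margin=-79632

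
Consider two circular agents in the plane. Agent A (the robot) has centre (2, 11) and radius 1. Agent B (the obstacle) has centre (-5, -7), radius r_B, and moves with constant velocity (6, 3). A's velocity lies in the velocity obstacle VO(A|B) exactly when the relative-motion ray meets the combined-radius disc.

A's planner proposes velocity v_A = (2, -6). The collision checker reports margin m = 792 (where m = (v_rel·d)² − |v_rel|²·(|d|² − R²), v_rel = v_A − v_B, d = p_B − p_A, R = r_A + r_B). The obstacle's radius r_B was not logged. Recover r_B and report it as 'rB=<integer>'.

m = 792
d = (-7, -18);  v_rel = (-4, -9),  |v_rel|² = 97
v_rel×d = (-4)·(-18) − (-9)·(-7) = 9
since m = R²·97 − 9²:  R² = (81 + 792) / 97 = 9
R = √9 = 3  ⇒  r_B = 3 − 1 = 2

rB=2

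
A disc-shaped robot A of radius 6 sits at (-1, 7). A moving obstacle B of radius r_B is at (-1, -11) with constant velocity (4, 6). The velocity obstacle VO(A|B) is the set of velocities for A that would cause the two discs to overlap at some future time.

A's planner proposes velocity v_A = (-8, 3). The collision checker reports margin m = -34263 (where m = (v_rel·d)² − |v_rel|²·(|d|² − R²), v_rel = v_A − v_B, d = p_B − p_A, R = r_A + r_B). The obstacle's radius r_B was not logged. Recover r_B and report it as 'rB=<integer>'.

m = -34263
d = (0, -18);  v_rel = (-12, -3),  |v_rel|² = 153
v_rel×d = (-12)·(-18) − (-3)·(0) = 216
since m = R²·153 − 216²:  R² = (46656 + -34263) / 153 = 81
R = √81 = 9  ⇒  r_B = 9 − 6 = 3

rB=3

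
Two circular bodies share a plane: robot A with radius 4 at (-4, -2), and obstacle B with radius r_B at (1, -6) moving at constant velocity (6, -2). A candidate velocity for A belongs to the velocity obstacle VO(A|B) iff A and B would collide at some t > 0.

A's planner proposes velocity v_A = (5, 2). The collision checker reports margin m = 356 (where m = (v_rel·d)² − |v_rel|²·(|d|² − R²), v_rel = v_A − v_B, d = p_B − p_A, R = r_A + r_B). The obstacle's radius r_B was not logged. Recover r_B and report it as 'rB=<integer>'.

m = 356
d = (5, -4);  v_rel = (-1, 4),  |v_rel|² = 17
v_rel×d = (-1)·(-4) − (4)·(5) = -16
since m = R²·17 − (-16)²:  R² = (256 + 356) / 17 = 36
R = √36 = 6  ⇒  r_B = 6 − 4 = 2

rB=2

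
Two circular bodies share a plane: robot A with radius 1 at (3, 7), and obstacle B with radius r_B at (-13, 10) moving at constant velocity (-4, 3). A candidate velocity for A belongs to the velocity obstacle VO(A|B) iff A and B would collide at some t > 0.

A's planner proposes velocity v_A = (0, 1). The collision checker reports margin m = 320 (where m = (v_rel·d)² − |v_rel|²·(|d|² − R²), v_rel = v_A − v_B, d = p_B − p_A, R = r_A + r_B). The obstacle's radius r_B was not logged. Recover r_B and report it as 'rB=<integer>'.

m = 320
d = (-16, 3);  v_rel = (4, -2),  |v_rel|² = 20
v_rel×d = (4)·(3) − (-2)·(-16) = -20
since m = R²·20 − (-20)²:  R² = (400 + 320) / 20 = 36
R = √36 = 6  ⇒  r_B = 6 − 1 = 5

rB=5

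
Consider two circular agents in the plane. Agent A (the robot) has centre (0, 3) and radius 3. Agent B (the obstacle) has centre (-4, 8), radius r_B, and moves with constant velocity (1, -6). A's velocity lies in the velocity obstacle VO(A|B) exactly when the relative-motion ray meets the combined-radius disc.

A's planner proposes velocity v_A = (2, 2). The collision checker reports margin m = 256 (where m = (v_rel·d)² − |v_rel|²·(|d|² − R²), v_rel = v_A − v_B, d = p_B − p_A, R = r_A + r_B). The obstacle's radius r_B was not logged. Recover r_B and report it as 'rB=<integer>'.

m = 256
d = (-4, 5);  v_rel = (1, 8),  |v_rel|² = 65
v_rel×d = (1)·(5) − (8)·(-4) = 37
since m = R²·65 − 37²:  R² = (1369 + 256) / 65 = 25
R = √25 = 5  ⇒  r_B = 5 − 3 = 2

rB=2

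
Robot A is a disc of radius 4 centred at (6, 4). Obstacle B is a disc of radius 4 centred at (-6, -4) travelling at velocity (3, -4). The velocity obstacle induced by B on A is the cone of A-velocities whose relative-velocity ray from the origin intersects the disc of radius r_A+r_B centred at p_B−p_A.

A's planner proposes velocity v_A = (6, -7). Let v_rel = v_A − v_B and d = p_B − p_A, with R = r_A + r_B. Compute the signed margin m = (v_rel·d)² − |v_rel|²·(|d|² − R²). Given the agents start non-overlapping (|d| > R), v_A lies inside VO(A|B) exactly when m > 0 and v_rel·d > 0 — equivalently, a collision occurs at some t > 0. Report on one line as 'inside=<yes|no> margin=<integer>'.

d = (-12, -8),  |d|² = 208;  R = 4+4 = 8,  c = 208−8² = 144
v_rel = (3, -3),  |v_rel|² = 18;  v_rel·d = (3)·(-12) + (-3)·(-8) = -12
18·t² + 24·t + 144 = 0  ⇒  m = (-12)² − 18·144 = -2448
m = -2448 < 0,  v_rel·d = -12 < 0  ⇒  outside

inside=no margin=-2448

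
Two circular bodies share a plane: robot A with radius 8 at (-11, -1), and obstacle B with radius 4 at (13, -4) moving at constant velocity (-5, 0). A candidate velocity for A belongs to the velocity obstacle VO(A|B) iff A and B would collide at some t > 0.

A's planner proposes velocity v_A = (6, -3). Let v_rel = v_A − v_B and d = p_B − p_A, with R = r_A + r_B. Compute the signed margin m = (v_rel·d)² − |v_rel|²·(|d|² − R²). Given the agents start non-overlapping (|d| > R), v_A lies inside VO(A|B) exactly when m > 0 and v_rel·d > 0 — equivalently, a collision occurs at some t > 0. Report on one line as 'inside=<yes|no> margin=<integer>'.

d = (24, -3),  |d|² = 585;  R = 8+4 = 12,  c = 585−12² = 441
v_rel = (11, -3),  |v_rel|² = 130;  v_rel·d = (11)·(24) + (-3)·(-3) = 273
130·t² − 546·t + 441 = 0  ⇒  m = 273² − 130·441 = 17199
m = 17199 > 0,  v_rel·d = 273 > 0  ⇒  inside

inside=yes margin=17199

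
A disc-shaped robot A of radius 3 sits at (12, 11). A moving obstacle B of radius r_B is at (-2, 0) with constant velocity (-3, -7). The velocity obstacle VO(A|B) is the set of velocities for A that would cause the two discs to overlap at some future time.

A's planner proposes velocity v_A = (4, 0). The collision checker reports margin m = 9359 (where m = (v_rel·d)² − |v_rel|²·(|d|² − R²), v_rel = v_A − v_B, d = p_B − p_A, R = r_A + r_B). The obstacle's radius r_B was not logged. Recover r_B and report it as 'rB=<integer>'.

m = 9359
d = (-14, -11);  v_rel = (7, 7),  |v_rel|² = 98
v_rel×d = (7)·(-11) − (7)·(-14) = 21
since m = R²·98 − 21²:  R² = (441 + 9359) / 98 = 100
R = √100 = 10  ⇒  r_B = 10 − 3 = 7

rB=7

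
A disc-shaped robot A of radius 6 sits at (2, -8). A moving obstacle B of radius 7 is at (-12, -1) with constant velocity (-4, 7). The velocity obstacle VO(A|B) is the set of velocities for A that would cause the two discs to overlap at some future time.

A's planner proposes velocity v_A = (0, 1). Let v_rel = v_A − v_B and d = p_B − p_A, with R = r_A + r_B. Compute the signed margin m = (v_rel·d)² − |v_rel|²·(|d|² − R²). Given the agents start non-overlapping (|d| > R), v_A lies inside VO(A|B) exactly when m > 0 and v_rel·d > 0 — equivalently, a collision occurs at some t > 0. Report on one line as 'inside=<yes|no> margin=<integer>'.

d = (-14, 7),  |d|² = 245;  R = 6+7 = 13,  c = 245−13² = 76
v_rel = (4, -6),  |v_rel|² = 52;  v_rel·d = (4)·(-14) + (-6)·(7) = -98
52·t² + 196·t + 76 = 0  ⇒  m = (-98)² − 52·76 = 5652
m = 5652 > 0,  v_rel·d = -98 < 0  ⇒  outside

inside=no margin=5652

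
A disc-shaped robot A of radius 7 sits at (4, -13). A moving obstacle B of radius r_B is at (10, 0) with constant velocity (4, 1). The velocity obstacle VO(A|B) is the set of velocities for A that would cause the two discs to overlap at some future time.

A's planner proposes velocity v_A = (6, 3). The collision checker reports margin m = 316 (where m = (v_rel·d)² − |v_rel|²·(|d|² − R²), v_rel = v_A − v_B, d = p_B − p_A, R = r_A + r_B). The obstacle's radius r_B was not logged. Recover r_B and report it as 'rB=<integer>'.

m = 316
d = (6, 13);  v_rel = (2, 2),  |v_rel|² = 8
v_rel×d = (2)·(13) − (2)·(6) = 14
since m = R²·8 − 14²:  R² = (196 + 316) / 8 = 64
R = √64 = 8  ⇒  r_B = 8 − 7 = 1

rB=1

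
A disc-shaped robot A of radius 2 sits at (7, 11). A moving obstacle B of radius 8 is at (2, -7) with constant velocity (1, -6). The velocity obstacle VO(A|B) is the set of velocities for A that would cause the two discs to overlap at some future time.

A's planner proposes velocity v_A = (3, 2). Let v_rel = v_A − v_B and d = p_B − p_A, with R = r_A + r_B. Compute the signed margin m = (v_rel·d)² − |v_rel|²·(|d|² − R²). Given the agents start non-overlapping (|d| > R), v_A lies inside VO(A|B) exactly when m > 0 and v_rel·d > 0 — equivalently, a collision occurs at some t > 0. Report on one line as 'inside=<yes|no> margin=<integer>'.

d = (-5, -18),  |d|² = 349;  R = 2+8 = 10,  c = 349−10² = 249
v_rel = (2, 8),  |v_rel|² = 68;  v_rel·d = (2)·(-5) + (8)·(-18) = -154
68·t² + 308·t + 249 = 0  ⇒  m = (-154)² − 68·249 = 6784
m = 6784 > 0,  v_rel·d = -154 < 0  ⇒  outside

inside=no margin=6784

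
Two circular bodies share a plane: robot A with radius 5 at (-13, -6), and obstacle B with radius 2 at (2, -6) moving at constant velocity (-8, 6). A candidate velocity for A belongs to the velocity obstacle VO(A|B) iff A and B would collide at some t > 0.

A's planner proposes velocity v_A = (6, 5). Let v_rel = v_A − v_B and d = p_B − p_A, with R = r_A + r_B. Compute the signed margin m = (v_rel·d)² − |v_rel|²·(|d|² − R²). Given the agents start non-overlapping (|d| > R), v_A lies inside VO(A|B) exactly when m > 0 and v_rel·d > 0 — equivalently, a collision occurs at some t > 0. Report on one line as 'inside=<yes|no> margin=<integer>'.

d = (15, 0),  |d|² = 225;  R = 5+2 = 7,  c = 225−7² = 176
v_rel = (14, -1),  |v_rel|² = 197;  v_rel·d = (14)·(15) + (-1)·(0) = 210
197·t² − 420·t + 176 = 0  ⇒  m = 210² − 197·176 = 9428
m = 9428 > 0,  v_rel·d = 210 > 0  ⇒  inside

inside=yes margin=9428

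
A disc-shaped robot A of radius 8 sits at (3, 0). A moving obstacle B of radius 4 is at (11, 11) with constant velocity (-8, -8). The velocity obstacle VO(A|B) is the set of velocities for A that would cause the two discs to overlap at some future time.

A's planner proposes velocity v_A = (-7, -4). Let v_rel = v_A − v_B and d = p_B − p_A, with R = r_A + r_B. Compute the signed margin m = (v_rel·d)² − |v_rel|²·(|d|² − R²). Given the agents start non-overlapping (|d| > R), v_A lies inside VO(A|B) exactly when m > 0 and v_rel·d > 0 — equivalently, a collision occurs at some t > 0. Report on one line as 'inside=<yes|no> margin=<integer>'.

d = (8, 11),  |d|² = 185;  R = 8+4 = 12,  c = 185−12² = 41
v_rel = (1, 4),  |v_rel|² = 17;  v_rel·d = (1)·(8) + (4)·(11) = 52
17·t² − 104·t + 41 = 0  ⇒  m = 52² − 17·41 = 2007
m = 2007 > 0,  v_rel·d = 52 > 0  ⇒  inside

inside=yes margin=2007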